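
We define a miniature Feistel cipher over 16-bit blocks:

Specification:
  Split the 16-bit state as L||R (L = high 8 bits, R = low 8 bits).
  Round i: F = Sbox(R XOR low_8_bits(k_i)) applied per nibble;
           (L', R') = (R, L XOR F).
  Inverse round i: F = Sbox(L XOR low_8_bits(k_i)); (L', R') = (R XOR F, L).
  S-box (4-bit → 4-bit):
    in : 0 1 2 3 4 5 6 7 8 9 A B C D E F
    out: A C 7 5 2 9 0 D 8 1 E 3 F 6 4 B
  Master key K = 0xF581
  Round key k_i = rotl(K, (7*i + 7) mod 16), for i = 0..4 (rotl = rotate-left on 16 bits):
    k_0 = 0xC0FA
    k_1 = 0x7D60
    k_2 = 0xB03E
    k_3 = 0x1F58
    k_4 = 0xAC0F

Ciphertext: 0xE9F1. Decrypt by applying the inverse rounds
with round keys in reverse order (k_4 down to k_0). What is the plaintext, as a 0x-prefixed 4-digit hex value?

0x4554

s_0 = ciphertext = 0xE9F1
s_1 = InvRound(s_0, k_4) = 0xB1E9
s_2 = InvRound(s_1, k_3) = 0xA8B1
s_3 = InvRound(s_2, k_2) = 0xA1A8
s_4 = InvRound(s_3, k_1) = 0x54A1
s_5 = InvRound(s_4, k_0) = 0x4554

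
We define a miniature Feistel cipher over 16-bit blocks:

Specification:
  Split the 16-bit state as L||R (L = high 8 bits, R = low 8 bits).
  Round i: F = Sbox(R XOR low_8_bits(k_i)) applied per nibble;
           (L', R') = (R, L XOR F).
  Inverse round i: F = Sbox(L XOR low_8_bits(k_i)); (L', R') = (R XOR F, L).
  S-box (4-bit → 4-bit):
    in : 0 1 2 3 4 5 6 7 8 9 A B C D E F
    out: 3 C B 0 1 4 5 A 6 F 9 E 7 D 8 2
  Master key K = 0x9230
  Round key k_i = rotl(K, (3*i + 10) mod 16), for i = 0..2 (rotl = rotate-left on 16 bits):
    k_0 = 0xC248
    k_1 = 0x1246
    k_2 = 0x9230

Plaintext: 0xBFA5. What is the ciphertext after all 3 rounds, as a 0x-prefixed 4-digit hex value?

0x0433

s_0 = plaintext = 0xBFA5
s_1 = Round(s_0, k_0) = 0xA532
s_2 = Round(s_1, k_1) = 0x3204
s_3 = Round(s_2, k_2) = 0x0433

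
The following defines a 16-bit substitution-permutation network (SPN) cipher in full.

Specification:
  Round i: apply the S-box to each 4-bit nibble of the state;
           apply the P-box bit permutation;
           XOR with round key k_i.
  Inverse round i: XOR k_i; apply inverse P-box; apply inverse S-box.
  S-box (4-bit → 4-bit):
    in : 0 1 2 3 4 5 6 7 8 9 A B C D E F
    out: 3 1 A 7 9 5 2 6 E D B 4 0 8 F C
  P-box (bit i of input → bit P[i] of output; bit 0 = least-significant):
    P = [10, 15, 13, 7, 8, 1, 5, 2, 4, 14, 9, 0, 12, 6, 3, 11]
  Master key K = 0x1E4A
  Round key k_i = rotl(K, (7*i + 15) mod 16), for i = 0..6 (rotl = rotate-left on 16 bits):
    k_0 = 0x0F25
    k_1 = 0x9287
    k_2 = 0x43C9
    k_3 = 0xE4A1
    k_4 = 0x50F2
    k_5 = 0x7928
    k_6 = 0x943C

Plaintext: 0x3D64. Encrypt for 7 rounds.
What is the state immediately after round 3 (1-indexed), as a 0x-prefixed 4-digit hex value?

s_0 = plaintext = 0x3D64
s_1 = Round(s_0, k_0) = 0x1BEE
s_2 = Round(s_1, k_1) = 0x2521
s_3 = Round(s_2, k_2) = 0x4D9F
s_4 = Round(s_3, k_3) = 0xDD04
s_5 = Round(s_4, k_4) = 0x5D71
s_6 = Round(s_5, k_5) = 0x6D03
s_7 = Round(s_6, k_6) = 0x317F

0x4D9F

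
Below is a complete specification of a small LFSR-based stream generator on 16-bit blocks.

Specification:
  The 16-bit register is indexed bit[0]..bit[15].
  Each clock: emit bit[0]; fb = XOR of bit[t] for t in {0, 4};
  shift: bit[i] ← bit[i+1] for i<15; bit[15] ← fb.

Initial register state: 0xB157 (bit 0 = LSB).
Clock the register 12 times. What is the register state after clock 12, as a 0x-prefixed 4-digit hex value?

reg_0 = 0xB157
clock 1: out=1, reg = 0x58AB
clock 2: out=1, reg = 0xAC55
clock 3: out=1, reg = 0x562A
clock 4: out=0, reg = 0x2B15
clock 5: out=1, reg = 0x158A
clock 6: out=0, reg = 0x0AC5
clock 7: out=1, reg = 0x8562
clock 8: out=0, reg = 0x42B1
clock 9: out=1, reg = 0x2158
clock 10: out=0, reg = 0x90AC
clock 11: out=0, reg = 0x4856
clock 12: out=0, reg = 0xA42B

0xA42B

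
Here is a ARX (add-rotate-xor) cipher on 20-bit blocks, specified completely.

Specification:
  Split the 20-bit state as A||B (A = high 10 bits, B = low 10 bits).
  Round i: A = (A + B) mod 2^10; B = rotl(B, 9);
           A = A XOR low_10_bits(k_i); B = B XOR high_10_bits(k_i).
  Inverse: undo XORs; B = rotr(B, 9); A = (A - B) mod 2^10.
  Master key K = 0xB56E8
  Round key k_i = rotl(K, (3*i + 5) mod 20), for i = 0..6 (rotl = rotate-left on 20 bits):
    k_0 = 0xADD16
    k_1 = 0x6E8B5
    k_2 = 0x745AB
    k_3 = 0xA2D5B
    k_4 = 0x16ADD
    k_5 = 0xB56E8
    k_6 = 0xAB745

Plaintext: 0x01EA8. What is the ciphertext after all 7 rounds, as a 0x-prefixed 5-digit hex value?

s_0 = plaintext = 0x01EA8
s_1 = Round(s_0, k_0) = 0xEE7E3
s_2 = Round(s_1, k_1) = 0xCA64B
s_3 = Round(s_2, k_2) = 0x37EF4
s_4 = Round(s_3, k_3) = 0xA23F1
s_5 = Round(s_4, k_4) = 0x293A2
s_6 = Round(s_5, k_5) = 0xABB04
s_7 = Round(s_6, k_6) = 0xBDF2F

0xBDF2F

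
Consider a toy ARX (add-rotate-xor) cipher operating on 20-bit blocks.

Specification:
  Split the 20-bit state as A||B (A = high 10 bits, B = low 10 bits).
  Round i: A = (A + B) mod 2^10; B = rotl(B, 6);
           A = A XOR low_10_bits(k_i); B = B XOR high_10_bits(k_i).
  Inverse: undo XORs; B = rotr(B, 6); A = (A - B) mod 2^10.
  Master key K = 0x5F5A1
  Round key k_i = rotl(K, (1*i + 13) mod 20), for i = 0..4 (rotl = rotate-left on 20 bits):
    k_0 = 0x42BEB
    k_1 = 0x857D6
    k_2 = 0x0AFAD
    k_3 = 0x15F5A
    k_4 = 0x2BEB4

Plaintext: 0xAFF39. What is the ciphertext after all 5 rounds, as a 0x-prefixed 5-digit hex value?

s_0 = plaintext = 0xAFF39
s_1 = Round(s_0, k_0) = 0x84F79
s_2 = Round(s_1, k_1) = 0x96862
s_3 = Round(s_2, k_2) = 0x444AD
s_4 = Round(s_3, k_3) = 0xB931D
s_5 = Round(s_4, k_4) = 0x2D7DE

0x2D7DE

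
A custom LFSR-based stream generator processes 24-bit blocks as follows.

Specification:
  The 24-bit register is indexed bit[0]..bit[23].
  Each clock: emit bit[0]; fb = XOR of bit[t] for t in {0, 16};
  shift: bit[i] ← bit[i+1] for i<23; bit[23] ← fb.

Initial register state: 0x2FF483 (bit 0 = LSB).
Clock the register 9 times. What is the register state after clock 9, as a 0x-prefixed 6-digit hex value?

reg_0 = 0x2FF483
clock 1: out=1, reg = 0x17FA41
clock 2: out=1, reg = 0x0BFD20
clock 3: out=0, reg = 0x85FE90
clock 4: out=0, reg = 0xC2FF48
clock 5: out=0, reg = 0x617FA4
clock 6: out=0, reg = 0xB0BFD2
clock 7: out=0, reg = 0x585FE9
clock 8: out=1, reg = 0xAC2FF4
clock 9: out=0, reg = 0x5617FA

0x5617FA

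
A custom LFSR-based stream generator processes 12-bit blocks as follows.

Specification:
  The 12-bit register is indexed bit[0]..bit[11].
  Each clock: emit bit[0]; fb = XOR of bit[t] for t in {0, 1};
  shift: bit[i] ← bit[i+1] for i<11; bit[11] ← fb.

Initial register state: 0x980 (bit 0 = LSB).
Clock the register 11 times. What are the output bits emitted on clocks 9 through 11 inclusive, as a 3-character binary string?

reg_0 = 0x980
clock 1: out=0, reg = 0x4C0
clock 2: out=0, reg = 0x260
clock 3: out=0, reg = 0x130
clock 4: out=0, reg = 0x098
clock 5: out=0, reg = 0x04C
clock 6: out=0, reg = 0x026
clock 7: out=0, reg = 0x813
clock 8: out=1, reg = 0x409
clock 9: out=1, reg = 0xA04
clock 10: out=0, reg = 0x502
clock 11: out=0, reg = 0xA81

100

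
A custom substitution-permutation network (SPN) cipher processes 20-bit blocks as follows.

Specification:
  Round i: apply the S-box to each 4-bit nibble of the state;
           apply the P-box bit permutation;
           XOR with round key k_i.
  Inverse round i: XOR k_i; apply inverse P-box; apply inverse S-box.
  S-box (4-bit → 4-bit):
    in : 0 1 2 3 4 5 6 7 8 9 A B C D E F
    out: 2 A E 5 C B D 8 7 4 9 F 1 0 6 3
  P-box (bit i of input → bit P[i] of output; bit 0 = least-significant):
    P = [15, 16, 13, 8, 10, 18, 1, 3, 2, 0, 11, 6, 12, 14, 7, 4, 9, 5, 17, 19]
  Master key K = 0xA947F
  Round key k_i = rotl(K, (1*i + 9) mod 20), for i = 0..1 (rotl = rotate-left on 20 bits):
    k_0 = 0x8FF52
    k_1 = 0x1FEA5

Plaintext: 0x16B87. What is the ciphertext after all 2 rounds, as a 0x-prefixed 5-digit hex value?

0xA336C

s_0 = plaintext = 0x16B87
s_1 = Round(s_0, k_0) = 0x4E2A5
s_2 = Round(s_1, k_1) = 0xA336C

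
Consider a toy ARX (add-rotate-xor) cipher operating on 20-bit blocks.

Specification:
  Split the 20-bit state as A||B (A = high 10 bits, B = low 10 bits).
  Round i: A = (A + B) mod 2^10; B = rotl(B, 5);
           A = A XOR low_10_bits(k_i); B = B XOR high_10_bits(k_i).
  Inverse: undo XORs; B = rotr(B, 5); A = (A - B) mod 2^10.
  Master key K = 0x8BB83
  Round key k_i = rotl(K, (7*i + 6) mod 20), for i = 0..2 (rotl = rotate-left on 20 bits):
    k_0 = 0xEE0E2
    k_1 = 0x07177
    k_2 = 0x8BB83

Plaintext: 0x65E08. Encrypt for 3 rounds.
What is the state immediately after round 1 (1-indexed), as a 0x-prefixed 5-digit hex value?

0xDF6A8

s_0 = plaintext = 0x65E08
s_1 = Round(s_0, k_0) = 0xDF6A8
s_2 = Round(s_1, k_1) = 0xD4909
s_3 = Round(s_2, k_2) = 0xF6306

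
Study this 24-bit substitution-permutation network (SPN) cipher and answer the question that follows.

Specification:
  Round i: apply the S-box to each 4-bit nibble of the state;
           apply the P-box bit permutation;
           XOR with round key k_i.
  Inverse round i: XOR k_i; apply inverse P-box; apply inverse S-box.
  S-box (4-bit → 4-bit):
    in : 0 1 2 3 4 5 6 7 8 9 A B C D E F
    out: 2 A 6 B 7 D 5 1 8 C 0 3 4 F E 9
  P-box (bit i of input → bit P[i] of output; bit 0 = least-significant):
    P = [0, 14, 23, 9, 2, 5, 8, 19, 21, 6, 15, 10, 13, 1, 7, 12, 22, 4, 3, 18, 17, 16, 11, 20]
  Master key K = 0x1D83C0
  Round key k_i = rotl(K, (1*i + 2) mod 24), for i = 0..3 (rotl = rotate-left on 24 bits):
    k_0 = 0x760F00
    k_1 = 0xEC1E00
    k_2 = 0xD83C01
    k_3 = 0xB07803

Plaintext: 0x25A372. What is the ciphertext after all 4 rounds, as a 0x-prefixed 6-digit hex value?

0x76752C

s_0 = plaintext = 0x25A372
s_1 = Round(s_0, k_0) = 0x93434C
s_2 = Round(s_1, k_1) = 0x1833F6
s_3 = Round(s_2, k_2) = 0x650846
s_4 = Round(s_3, k_3) = 0x76752C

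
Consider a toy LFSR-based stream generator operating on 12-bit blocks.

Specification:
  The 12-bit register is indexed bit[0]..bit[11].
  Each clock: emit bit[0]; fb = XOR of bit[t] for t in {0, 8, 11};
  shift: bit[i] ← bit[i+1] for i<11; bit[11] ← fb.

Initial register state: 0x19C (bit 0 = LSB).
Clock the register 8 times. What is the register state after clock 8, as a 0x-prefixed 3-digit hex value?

reg_0 = 0x19C
clock 1: out=0, reg = 0x8CE
clock 2: out=0, reg = 0xC67
clock 3: out=1, reg = 0x633
clock 4: out=1, reg = 0xB19
clock 5: out=1, reg = 0xD8C
clock 6: out=0, reg = 0x6C6
clock 7: out=0, reg = 0x363
clock 8: out=1, reg = 0x1B1

0x1B1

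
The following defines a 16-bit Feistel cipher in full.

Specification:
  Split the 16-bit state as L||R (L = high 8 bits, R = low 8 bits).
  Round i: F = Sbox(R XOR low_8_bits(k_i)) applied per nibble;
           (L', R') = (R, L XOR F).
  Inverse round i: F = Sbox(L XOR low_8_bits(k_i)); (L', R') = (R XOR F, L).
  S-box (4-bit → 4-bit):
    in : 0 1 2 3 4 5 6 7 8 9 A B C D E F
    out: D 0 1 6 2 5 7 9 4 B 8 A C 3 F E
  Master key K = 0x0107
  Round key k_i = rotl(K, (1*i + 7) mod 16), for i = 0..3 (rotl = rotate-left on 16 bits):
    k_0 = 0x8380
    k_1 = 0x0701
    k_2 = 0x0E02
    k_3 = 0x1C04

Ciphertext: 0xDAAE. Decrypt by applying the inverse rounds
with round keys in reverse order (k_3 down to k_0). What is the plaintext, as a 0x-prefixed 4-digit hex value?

s_0 = ciphertext = 0xDAAE
s_1 = InvRound(s_0, k_3) = 0x91DA
s_2 = InvRound(s_1, k_2) = 0x6C91
s_3 = InvRound(s_2, k_1) = 0xE26C
s_4 = InvRound(s_3, k_0) = 0x1DE2

0x1DE2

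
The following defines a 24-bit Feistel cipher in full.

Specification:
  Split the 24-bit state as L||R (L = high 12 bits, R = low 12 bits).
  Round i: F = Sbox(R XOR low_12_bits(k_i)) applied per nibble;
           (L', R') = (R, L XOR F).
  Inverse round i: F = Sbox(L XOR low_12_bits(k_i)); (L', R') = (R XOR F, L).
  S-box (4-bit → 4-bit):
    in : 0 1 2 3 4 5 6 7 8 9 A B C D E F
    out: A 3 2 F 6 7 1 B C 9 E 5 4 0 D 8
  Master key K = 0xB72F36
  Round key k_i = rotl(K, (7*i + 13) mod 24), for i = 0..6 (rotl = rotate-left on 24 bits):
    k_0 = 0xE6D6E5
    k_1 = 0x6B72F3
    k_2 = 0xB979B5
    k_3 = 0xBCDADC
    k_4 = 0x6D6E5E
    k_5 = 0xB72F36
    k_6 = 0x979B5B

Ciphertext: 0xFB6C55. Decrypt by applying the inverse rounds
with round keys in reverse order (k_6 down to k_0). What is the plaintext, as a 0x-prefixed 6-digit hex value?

s_0 = ciphertext = 0xFB6C55
s_1 = InvRound(s_0, k_6) = 0xA85FB6
s_2 = InvRound(s_1, k_5) = 0x8E9A85
s_3 = InvRound(s_2, k_4) = 0xBDE8E9
s_4 = InvRound(s_3, k_3) = 0xB4BBDE
s_5 = InvRound(s_4, k_2) = 0x953B4B
s_6 = InvRound(s_5, k_1) = 0xEA1953
s_7 = InvRound(s_6, k_0) = 0x535EA1

0x535EA1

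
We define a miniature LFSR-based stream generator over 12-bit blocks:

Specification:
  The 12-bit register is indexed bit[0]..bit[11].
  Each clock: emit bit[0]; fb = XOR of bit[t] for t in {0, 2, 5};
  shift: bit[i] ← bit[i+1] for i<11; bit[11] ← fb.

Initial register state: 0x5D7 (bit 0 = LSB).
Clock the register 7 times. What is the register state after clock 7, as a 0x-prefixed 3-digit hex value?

reg_0 = 0x5D7
clock 1: out=1, reg = 0x2EB
clock 2: out=1, reg = 0x175
clock 3: out=1, reg = 0x8BA
clock 4: out=0, reg = 0xC5D
clock 5: out=1, reg = 0x62E
clock 6: out=0, reg = 0x317
clock 7: out=1, reg = 0x18B

0x18B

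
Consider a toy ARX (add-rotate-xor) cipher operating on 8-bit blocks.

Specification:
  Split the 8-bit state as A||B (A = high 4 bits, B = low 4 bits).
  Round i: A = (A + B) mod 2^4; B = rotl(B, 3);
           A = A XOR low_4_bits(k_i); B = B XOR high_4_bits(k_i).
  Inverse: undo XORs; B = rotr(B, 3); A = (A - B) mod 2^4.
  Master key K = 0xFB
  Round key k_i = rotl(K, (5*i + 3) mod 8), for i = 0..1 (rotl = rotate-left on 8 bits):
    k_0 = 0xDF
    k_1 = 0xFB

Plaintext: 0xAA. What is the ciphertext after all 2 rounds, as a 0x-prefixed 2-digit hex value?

0x8B

s_0 = plaintext = 0xAA
s_1 = Round(s_0, k_0) = 0xB8
s_2 = Round(s_1, k_1) = 0x8B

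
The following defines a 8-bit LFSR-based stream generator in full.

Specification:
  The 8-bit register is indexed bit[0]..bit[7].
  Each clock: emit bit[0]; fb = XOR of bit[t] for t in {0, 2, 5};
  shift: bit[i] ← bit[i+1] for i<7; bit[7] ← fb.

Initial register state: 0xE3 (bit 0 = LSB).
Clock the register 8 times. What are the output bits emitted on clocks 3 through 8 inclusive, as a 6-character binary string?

000111

reg_0 = 0xE3
clock 1: out=1, reg = 0x71
clock 2: out=1, reg = 0x38
clock 3: out=0, reg = 0x9C
clock 4: out=0, reg = 0xCE
clock 5: out=0, reg = 0xE7
clock 6: out=1, reg = 0xF3
clock 7: out=1, reg = 0x79
clock 8: out=1, reg = 0x3C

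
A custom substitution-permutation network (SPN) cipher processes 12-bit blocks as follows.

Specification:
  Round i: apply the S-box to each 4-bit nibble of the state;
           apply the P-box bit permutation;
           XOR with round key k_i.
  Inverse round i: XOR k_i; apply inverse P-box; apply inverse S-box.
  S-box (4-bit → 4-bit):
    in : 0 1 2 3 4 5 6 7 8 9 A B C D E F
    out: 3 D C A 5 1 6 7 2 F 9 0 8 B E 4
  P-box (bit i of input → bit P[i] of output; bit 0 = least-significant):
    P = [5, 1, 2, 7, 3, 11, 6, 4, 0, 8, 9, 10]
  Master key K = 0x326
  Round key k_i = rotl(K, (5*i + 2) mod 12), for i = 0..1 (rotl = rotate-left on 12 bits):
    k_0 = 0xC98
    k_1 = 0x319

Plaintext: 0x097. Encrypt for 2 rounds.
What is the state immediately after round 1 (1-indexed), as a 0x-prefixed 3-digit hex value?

0x5E7

s_0 = plaintext = 0x097
s_1 = Round(s_0, k_0) = 0x5E7
s_2 = Round(s_1, k_1) = 0xB6E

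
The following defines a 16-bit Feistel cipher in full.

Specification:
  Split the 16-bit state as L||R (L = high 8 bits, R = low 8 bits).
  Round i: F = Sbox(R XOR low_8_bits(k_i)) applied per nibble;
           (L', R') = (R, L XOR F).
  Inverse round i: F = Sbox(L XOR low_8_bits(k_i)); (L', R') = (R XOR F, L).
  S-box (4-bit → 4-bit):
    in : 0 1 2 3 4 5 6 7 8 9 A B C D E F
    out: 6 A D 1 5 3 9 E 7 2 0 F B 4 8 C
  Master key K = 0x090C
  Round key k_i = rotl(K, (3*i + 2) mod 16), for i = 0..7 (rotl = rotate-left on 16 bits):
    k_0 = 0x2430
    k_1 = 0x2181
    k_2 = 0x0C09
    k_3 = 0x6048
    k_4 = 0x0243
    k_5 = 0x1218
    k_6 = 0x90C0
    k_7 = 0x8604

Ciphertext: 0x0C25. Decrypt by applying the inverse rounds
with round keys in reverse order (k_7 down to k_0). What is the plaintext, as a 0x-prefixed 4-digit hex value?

s_0 = ciphertext = 0x0C25
s_1 = InvRound(s_0, k_7) = 0x420C
s_2 = InvRound(s_1, k_6) = 0x7142
s_3 = InvRound(s_2, k_5) = 0xD071
s_4 = InvRound(s_3, k_4) = 0x50D0
s_5 = InvRound(s_4, k_3) = 0x7750
s_6 = InvRound(s_5, k_2) = 0xB877
s_7 = InvRound(s_6, k_1) = 0x65B8
s_8 = InvRound(s_7, k_0) = 0x8B65

0x8B65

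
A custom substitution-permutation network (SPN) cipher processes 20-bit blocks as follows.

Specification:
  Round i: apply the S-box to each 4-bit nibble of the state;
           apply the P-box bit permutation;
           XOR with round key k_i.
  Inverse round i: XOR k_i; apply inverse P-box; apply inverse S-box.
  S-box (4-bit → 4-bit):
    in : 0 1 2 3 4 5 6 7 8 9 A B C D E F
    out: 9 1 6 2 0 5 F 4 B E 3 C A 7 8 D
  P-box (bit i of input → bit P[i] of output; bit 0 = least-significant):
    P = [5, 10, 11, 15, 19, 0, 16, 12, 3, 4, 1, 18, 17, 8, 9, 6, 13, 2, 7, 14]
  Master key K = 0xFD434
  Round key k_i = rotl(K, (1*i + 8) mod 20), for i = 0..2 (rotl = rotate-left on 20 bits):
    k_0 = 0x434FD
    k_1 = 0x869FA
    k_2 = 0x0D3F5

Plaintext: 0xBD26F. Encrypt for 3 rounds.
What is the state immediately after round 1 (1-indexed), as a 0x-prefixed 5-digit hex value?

s_0 = plaintext = 0xBD26F
s_1 = Round(s_0, k_0) = 0xFEF4E
s_2 = Round(s_1, k_1) = 0xC8930
s_3 = Round(s_2, k_2) = 0x61282

0xFEF4E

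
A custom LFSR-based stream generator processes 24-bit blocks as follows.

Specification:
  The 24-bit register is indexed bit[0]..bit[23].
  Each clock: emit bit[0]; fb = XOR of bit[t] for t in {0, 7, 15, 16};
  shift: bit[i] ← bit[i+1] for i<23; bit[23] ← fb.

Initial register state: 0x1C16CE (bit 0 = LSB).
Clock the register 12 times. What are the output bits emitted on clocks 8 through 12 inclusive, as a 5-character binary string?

10110

reg_0 = 0x1C16CE
clock 1: out=0, reg = 0x8E0B67
clock 2: out=1, reg = 0xC705B3
clock 3: out=1, reg = 0xE382D9
clock 4: out=1, reg = 0x71C16C
clock 5: out=0, reg = 0x38E0B6
clock 6: out=0, reg = 0x1C705B
clock 7: out=1, reg = 0x8E382D
clock 8: out=1, reg = 0xC71C16
clock 9: out=0, reg = 0xE38E0B
clock 10: out=1, reg = 0xF1C705
clock 11: out=1, reg = 0xF8E382
clock 12: out=0, reg = 0x7C71C1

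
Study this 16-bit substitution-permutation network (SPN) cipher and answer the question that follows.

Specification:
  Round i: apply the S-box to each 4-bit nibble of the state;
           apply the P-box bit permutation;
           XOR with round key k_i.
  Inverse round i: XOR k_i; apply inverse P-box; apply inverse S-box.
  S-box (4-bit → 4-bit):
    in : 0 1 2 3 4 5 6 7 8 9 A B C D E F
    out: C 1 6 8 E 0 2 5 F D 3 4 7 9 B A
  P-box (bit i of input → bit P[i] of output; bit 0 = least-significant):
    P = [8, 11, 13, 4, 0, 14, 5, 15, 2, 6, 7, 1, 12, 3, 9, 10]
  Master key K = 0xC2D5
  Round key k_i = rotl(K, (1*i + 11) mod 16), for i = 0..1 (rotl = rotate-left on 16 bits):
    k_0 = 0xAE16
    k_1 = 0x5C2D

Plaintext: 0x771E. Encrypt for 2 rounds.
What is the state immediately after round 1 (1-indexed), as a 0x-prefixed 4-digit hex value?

s_0 = plaintext = 0x771E
s_1 = Round(s_0, k_0) = 0xB583
s_2 = Round(s_1, k_1) = 0x9E1C

0xB583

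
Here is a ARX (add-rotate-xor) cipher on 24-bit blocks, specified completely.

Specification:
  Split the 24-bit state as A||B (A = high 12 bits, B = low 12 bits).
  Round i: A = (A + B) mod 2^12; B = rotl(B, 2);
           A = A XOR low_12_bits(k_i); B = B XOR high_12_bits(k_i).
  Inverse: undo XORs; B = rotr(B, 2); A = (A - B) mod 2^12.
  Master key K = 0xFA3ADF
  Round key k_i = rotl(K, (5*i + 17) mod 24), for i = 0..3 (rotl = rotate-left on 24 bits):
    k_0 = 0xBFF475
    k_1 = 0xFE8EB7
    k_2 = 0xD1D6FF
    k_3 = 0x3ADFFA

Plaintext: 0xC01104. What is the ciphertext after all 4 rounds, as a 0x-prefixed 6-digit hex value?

s_0 = plaintext = 0xC01104
s_1 = Round(s_0, k_0) = 0x970FEF
s_2 = Round(s_1, k_1) = 0x7E8057
s_3 = Round(s_2, k_2) = 0xEC0C41
s_4 = Round(s_3, k_3) = 0x4FB2AA

0x4FB2AA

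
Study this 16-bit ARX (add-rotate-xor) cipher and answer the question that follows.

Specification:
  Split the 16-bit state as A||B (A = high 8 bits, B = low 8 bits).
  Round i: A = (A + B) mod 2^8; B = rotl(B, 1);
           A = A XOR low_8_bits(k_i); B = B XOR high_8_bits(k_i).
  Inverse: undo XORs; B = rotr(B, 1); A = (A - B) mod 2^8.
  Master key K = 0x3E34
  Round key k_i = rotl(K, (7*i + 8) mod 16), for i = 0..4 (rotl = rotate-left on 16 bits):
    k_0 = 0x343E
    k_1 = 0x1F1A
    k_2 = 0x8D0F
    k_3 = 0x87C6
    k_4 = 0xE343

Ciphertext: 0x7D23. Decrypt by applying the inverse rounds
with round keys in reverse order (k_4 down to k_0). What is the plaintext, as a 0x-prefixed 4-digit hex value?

s_0 = ciphertext = 0x7D23
s_1 = InvRound(s_0, k_4) = 0xDE60
s_2 = InvRound(s_1, k_3) = 0x25F3
s_3 = InvRound(s_2, k_2) = 0xEB3F
s_4 = InvRound(s_3, k_1) = 0xE110
s_5 = InvRound(s_4, k_0) = 0xCD12

0xCD12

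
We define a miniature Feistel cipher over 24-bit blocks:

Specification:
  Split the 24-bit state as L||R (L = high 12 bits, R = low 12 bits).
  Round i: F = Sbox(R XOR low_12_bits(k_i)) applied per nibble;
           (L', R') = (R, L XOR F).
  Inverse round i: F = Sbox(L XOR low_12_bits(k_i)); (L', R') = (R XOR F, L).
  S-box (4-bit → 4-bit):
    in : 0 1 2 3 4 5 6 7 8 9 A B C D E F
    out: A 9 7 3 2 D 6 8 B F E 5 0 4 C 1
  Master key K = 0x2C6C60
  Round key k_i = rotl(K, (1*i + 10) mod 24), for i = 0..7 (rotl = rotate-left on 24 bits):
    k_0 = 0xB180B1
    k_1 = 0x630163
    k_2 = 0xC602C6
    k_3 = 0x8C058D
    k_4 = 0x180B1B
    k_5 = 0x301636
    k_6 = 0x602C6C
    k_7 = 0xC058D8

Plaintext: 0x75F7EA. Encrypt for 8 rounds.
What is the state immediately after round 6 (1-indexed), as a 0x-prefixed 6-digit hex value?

0x479106

s_0 = plaintext = 0x75F7EA
s_1 = Round(s_0, k_0) = 0x7EAF8A
s_2 = Round(s_1, k_1) = 0xF8AB25
s_3 = Round(s_2, k_2) = 0xB25049
s_4 = Round(s_3, k_3) = 0x049627
s_5 = Round(s_4, k_4) = 0x627479
s_6 = Round(s_5, k_5) = 0x479106
s_7 = Round(s_6, k_6) = 0x106017
s_8 = Round(s_7, k_7) = 0x017A07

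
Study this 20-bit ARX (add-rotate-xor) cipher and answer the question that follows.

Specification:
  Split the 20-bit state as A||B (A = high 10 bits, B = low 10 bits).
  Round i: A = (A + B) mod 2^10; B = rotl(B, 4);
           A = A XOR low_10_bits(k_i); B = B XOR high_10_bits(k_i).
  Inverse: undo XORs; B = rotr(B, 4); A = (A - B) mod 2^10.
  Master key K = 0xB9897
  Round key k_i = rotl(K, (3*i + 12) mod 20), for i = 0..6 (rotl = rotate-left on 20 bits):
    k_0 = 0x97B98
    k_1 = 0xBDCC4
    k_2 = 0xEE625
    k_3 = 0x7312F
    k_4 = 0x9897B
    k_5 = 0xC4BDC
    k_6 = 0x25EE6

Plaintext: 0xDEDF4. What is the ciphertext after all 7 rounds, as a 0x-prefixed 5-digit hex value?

0x67D0A

s_0 = plaintext = 0xDEDF4
s_1 = Round(s_0, k_0) = 0xBDD19
s_2 = Round(s_1, k_1) = 0x35363
s_3 = Round(s_2, k_2) = 0x84984
s_4 = Round(s_3, k_3) = 0xAE58A
s_5 = Round(s_4, k_4) = 0x4E2C4
s_6 = Round(s_5, k_5) = 0x08359
s_7 = Round(s_6, k_6) = 0x67D0A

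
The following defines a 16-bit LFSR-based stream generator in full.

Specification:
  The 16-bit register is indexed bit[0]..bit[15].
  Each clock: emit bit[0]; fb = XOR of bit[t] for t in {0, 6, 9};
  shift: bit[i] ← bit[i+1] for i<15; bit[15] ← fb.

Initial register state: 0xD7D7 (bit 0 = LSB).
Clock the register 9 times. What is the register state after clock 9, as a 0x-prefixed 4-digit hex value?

0xB1EB

reg_0 = 0xD7D7
clock 1: out=1, reg = 0xEBEB
clock 2: out=1, reg = 0xF5F5
clock 3: out=1, reg = 0x7AFA
clock 4: out=0, reg = 0x3D7D
clock 5: out=1, reg = 0x1EBE
clock 6: out=0, reg = 0x8F5F
clock 7: out=1, reg = 0xC7AF
clock 8: out=1, reg = 0x63D7
clock 9: out=1, reg = 0xB1EB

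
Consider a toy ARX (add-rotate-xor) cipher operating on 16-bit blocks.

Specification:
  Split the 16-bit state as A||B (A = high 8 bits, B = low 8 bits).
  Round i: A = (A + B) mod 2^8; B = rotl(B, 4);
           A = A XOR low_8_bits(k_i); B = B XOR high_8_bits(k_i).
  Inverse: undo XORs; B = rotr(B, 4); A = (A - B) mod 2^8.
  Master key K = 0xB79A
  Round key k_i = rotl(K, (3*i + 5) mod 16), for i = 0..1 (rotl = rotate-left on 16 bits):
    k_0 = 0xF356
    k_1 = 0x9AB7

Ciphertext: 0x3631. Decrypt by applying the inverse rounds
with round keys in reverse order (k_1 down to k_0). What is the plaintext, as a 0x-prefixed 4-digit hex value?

0xFD94

s_0 = ciphertext = 0x3631
s_1 = InvRound(s_0, k_1) = 0xC7BA
s_2 = InvRound(s_1, k_0) = 0xFD94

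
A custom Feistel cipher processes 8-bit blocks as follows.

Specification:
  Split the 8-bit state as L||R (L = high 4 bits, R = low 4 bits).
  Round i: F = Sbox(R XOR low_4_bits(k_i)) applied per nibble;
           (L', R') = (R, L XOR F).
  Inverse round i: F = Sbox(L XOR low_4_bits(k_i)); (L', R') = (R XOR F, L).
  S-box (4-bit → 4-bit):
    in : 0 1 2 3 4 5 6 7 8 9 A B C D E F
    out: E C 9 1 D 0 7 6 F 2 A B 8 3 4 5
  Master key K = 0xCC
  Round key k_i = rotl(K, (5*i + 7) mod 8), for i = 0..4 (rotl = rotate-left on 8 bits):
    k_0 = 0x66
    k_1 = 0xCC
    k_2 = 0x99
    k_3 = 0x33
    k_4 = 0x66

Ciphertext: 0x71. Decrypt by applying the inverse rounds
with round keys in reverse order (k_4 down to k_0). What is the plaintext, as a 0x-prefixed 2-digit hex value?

s_0 = ciphertext = 0x71
s_1 = InvRound(s_0, k_4) = 0xD7
s_2 = InvRound(s_1, k_3) = 0x3D
s_3 = InvRound(s_2, k_2) = 0x73
s_4 = InvRound(s_3, k_1) = 0x87
s_5 = InvRound(s_4, k_0) = 0x38

0x38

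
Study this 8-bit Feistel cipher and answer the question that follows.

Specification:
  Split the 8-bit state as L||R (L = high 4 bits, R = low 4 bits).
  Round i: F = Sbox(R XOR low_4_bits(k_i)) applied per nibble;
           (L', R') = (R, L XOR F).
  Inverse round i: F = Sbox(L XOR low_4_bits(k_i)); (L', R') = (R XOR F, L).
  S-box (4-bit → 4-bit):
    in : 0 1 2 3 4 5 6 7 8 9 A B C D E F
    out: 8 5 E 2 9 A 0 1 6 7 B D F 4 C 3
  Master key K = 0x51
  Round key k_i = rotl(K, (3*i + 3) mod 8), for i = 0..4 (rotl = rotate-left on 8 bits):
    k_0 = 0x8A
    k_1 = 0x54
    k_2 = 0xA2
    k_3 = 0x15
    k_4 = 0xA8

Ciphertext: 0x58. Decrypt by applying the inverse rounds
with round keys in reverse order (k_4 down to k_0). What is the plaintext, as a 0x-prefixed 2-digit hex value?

s_0 = ciphertext = 0x58
s_1 = InvRound(s_0, k_4) = 0xC5
s_2 = InvRound(s_1, k_3) = 0x2C
s_3 = InvRound(s_2, k_2) = 0x42
s_4 = InvRound(s_3, k_1) = 0xA4
s_5 = InvRound(s_4, k_0) = 0xCA

0xCA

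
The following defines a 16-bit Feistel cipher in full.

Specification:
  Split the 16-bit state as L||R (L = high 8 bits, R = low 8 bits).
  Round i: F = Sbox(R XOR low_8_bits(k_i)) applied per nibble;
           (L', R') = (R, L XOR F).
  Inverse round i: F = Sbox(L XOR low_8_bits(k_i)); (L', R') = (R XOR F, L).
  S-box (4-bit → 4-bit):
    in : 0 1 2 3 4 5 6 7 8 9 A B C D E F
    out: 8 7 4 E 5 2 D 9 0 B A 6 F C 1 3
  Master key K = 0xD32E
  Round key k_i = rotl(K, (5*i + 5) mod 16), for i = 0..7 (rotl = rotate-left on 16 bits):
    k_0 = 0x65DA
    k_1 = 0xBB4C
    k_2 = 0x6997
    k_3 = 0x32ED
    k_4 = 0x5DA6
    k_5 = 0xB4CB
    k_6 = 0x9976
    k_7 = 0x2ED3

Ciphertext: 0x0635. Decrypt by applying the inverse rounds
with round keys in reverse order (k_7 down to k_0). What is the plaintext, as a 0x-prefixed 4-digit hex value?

s_0 = ciphertext = 0x0635
s_1 = InvRound(s_0, k_7) = 0xF706
s_2 = InvRound(s_1, k_6) = 0x01F7
s_3 = InvRound(s_2, k_5) = 0x0D01
s_4 = InvRound(s_3, k_4) = 0xA70D
s_5 = InvRound(s_4, k_3) = 0x57A7
s_6 = InvRound(s_5, k_2) = 0x5F57
s_7 = InvRound(s_6, k_1) = 0x295F
s_8 = InvRound(s_7, k_0) = 0x6129

0x6129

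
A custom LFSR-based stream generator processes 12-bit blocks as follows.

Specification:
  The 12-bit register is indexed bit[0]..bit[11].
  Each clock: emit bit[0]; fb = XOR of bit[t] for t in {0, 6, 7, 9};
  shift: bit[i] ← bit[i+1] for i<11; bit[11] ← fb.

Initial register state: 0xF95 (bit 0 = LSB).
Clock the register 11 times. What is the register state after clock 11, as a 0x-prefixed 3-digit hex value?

reg_0 = 0xF95
clock 1: out=1, reg = 0xFCA
clock 2: out=0, reg = 0xFE5
clock 3: out=1, reg = 0x7F2
clock 4: out=0, reg = 0xBF9
clock 5: out=1, reg = 0x5FC
clock 6: out=0, reg = 0x2FE
clock 7: out=0, reg = 0x97F
clock 8: out=1, reg = 0x4BF
clock 9: out=1, reg = 0x25F
clock 10: out=1, reg = 0x92F
clock 11: out=1, reg = 0xC97

0xC97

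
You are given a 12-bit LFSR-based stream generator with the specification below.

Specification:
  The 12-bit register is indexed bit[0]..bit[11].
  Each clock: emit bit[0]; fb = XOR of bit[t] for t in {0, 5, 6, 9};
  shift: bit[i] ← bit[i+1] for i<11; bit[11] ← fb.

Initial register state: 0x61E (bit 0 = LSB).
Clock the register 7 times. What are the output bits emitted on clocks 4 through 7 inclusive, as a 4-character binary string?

reg_0 = 0x61E
clock 1: out=0, reg = 0xB0F
clock 2: out=1, reg = 0x587
clock 3: out=1, reg = 0xAC3
clock 4: out=1, reg = 0xD61
clock 5: out=1, reg = 0xEB0
clock 6: out=0, reg = 0x758
clock 7: out=0, reg = 0x3AC

1100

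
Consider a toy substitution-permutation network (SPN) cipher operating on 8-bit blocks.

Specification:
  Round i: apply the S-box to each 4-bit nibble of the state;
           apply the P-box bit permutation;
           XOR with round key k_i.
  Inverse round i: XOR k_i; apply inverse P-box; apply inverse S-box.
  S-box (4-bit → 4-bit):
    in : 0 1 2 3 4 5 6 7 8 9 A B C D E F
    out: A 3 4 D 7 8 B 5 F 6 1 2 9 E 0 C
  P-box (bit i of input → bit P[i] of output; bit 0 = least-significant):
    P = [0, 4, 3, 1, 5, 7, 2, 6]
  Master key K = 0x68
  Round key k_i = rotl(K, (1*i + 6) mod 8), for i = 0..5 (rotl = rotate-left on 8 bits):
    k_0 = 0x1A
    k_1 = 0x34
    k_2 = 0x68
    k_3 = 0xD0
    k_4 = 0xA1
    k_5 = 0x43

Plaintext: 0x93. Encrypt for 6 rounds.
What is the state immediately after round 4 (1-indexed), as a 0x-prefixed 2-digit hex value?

s_0 = plaintext = 0x93
s_1 = Round(s_0, k_0) = 0x95
s_2 = Round(s_1, k_1) = 0xB2
s_3 = Round(s_2, k_2) = 0xE0
s_4 = Round(s_3, k_3) = 0xC2
s_5 = Round(s_4, k_4) = 0xC9
s_6 = Round(s_5, k_5) = 0x3B

0xC2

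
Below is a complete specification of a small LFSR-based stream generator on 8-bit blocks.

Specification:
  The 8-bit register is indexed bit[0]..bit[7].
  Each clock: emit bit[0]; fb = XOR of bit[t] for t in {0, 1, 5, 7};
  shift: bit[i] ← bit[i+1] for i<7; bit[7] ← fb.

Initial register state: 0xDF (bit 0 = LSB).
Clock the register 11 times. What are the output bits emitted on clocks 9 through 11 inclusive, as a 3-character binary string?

101

reg_0 = 0xDF
clock 1: out=1, reg = 0xEF
clock 2: out=1, reg = 0x77
clock 3: out=1, reg = 0xBB
clock 4: out=1, reg = 0x5D
clock 5: out=1, reg = 0xAE
clock 6: out=0, reg = 0xD7
clock 7: out=1, reg = 0xEB
clock 8: out=1, reg = 0x75
clock 9: out=1, reg = 0x3A
clock 10: out=0, reg = 0x1D
clock 11: out=1, reg = 0x8E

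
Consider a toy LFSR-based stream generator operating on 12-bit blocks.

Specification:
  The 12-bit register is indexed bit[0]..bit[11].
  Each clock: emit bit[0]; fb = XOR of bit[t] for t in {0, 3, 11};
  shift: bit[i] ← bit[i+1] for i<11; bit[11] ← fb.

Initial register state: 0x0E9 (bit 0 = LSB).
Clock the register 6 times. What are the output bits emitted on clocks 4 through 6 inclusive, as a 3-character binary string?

101

reg_0 = 0x0E9
clock 1: out=1, reg = 0x074
clock 2: out=0, reg = 0x03A
clock 3: out=0, reg = 0x81D
clock 4: out=1, reg = 0xC0E
clock 5: out=0, reg = 0x607
clock 6: out=1, reg = 0xB03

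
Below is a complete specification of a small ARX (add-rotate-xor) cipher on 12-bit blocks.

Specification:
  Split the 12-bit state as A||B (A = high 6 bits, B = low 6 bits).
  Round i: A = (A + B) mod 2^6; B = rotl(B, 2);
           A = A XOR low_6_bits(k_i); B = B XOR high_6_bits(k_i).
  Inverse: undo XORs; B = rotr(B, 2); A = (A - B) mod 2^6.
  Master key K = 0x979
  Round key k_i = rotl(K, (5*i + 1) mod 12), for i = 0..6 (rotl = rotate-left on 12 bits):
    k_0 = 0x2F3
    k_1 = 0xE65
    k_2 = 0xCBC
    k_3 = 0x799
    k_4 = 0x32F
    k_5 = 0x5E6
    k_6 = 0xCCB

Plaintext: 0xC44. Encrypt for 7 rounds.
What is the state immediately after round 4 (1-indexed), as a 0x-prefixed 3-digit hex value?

0x790

s_0 = plaintext = 0xC44
s_1 = Round(s_0, k_0) = 0x19B
s_2 = Round(s_1, k_1) = 0x114
s_3 = Round(s_2, k_2) = 0x923
s_4 = Round(s_3, k_3) = 0x790
s_5 = Round(s_4, k_4) = 0x04D
s_6 = Round(s_5, k_5) = 0xA23
s_7 = Round(s_6, k_6) = 0x03D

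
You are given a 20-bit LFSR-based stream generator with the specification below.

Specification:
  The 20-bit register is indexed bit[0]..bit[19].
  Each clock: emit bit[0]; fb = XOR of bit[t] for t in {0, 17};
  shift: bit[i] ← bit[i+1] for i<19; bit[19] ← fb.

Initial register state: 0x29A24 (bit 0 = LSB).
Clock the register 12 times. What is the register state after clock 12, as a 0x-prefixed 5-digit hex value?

0x84D29

reg_0 = 0x29A24
clock 1: out=0, reg = 0x94D12
clock 2: out=0, reg = 0x4A689
clock 3: out=1, reg = 0xA5344
clock 4: out=0, reg = 0xD29A2
clock 5: out=0, reg = 0x694D1
clock 6: out=1, reg = 0x34A68
clock 7: out=0, reg = 0x9A534
clock 8: out=0, reg = 0x4D29A
clock 9: out=0, reg = 0x2694D
clock 10: out=1, reg = 0x134A6
clock 11: out=0, reg = 0x09A53
clock 12: out=1, reg = 0x84D29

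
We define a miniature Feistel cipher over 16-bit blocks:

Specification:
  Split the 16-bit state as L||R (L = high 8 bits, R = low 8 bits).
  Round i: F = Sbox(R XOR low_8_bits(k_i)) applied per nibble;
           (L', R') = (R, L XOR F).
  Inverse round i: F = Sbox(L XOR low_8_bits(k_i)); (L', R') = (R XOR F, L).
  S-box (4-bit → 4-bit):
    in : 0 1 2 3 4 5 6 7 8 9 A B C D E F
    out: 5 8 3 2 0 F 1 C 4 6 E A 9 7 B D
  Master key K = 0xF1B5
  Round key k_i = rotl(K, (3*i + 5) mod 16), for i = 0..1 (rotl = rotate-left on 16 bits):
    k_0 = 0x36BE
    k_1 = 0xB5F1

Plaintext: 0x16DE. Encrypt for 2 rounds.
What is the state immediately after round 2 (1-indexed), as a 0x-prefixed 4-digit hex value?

s_0 = plaintext = 0x16DE
s_1 = Round(s_0, k_0) = 0xDE03
s_2 = Round(s_1, k_1) = 0x030D

0x030D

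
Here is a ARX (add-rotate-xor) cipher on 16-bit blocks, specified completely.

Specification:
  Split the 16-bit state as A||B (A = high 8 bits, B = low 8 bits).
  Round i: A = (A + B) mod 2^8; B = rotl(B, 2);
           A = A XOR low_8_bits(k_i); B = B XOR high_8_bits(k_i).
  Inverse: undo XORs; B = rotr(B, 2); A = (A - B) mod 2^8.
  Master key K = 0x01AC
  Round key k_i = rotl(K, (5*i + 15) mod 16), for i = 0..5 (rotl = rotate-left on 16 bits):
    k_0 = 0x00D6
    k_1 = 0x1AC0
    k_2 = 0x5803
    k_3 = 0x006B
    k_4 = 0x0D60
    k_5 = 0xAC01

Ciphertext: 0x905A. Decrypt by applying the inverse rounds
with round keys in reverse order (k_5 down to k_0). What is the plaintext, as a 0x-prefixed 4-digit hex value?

s_0 = ciphertext = 0x905A
s_1 = InvRound(s_0, k_5) = 0xD4BD
s_2 = InvRound(s_1, k_4) = 0x882C
s_3 = InvRound(s_2, k_3) = 0xD80B
s_4 = InvRound(s_3, k_2) = 0x07D4
s_5 = InvRound(s_4, k_1) = 0x14B3
s_6 = InvRound(s_5, k_0) = 0xD6EC

0xD6EC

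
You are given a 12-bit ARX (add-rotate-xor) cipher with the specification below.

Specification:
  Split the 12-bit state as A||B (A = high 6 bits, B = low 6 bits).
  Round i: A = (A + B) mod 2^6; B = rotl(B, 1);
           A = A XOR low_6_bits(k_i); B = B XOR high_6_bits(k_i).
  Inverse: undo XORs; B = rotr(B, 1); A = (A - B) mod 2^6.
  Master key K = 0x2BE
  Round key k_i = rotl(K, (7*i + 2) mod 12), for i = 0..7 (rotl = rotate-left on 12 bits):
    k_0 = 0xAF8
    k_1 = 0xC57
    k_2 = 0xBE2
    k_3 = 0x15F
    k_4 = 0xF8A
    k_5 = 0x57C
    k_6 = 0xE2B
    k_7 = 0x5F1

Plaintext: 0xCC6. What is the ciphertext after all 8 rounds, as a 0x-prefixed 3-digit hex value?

s_0 = plaintext = 0xCC6
s_1 = Round(s_0, k_0) = 0x067
s_2 = Round(s_1, k_1) = 0xFFE
s_3 = Round(s_2, k_2) = 0x7D2
s_4 = Round(s_3, k_3) = 0xBA1
s_5 = Round(s_4, k_4) = 0x17D
s_6 = Round(s_5, k_5) = 0xFAE
s_7 = Round(s_6, k_6) = 0x1E5
s_8 = Round(s_7, k_7) = 0x75C

0x75C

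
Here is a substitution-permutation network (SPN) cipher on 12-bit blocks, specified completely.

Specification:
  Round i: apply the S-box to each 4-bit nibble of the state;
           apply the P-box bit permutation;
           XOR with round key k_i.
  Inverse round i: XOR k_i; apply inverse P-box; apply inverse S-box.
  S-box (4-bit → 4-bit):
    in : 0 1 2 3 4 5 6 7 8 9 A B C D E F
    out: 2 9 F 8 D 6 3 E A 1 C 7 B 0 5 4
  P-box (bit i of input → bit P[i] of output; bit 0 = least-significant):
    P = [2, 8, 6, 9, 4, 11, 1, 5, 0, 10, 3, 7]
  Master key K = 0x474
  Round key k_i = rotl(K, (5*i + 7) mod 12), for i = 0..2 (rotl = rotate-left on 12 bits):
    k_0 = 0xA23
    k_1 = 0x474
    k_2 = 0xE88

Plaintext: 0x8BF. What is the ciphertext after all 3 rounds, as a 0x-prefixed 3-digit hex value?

s_0 = plaintext = 0x8BF
s_1 = Round(s_0, k_0) = 0x6F1
s_2 = Round(s_1, k_1) = 0x273
s_3 = Round(s_2, k_2) = 0x023

0x023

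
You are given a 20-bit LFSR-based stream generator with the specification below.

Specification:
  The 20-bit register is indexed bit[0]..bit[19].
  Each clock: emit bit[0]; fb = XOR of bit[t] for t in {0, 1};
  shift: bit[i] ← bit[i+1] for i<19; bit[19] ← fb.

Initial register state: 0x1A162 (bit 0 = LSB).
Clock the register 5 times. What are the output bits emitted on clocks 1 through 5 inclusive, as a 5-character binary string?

reg_0 = 0x1A162
clock 1: out=0, reg = 0x8D0B1
clock 2: out=1, reg = 0xC6858
clock 3: out=0, reg = 0x6342C
clock 4: out=0, reg = 0x31A16
clock 5: out=0, reg = 0x98D0B

01000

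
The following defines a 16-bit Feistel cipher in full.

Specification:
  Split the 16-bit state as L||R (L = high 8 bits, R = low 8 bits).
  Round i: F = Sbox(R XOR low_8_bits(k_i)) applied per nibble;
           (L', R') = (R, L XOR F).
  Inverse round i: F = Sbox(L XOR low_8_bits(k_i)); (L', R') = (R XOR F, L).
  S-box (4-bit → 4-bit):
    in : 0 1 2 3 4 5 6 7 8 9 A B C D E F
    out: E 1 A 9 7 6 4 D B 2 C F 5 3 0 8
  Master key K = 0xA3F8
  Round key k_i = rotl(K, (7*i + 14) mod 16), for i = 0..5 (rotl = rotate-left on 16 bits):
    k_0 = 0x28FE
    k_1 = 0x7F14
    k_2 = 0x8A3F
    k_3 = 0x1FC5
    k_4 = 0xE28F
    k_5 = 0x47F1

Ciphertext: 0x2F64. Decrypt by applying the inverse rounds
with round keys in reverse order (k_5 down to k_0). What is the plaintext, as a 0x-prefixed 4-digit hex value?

0x422F

s_0 = ciphertext = 0x2F64
s_1 = InvRound(s_0, k_5) = 0x542F
s_2 = InvRound(s_1, k_4) = 0x1054
s_3 = InvRound(s_2, k_3) = 0x6210
s_4 = InvRound(s_3, k_2) = 0x7362
s_5 = InvRound(s_4, k_1) = 0x2F73
s_6 = InvRound(s_5, k_0) = 0x422F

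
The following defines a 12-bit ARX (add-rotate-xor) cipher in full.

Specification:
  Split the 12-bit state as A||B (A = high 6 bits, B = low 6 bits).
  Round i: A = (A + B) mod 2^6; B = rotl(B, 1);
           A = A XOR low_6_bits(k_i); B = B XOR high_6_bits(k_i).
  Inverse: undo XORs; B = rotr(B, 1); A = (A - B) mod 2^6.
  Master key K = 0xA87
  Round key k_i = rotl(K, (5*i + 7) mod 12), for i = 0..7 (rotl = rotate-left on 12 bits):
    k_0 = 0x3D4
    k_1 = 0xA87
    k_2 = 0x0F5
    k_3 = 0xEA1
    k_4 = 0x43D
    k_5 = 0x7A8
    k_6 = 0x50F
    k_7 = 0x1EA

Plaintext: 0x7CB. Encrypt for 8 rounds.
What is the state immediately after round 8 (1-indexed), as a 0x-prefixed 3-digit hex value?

0xEC3

s_0 = plaintext = 0x7CB
s_1 = Round(s_0, k_0) = 0xF99
s_2 = Round(s_1, k_1) = 0x418
s_3 = Round(s_2, k_2) = 0x773
s_4 = Round(s_3, k_3) = 0xC5D
s_5 = Round(s_4, k_4) = 0xCEA
s_6 = Round(s_5, k_5) = 0xD4B
s_7 = Round(s_6, k_6) = 0x3C2
s_8 = Round(s_7, k_7) = 0xEC3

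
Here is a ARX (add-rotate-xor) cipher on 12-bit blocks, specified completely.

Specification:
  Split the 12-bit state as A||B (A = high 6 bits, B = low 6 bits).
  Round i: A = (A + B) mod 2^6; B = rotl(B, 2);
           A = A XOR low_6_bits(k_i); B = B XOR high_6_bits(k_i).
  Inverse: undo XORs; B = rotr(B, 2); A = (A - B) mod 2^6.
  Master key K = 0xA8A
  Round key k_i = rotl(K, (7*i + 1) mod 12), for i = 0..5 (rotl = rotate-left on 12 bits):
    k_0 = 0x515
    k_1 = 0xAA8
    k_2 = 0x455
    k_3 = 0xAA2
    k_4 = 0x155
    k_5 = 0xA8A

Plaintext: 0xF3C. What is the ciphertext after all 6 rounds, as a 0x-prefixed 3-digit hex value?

0x2D6

s_0 = plaintext = 0xF3C
s_1 = Round(s_0, k_0) = 0xB67
s_2 = Round(s_1, k_1) = 0xF34
s_3 = Round(s_2, k_2) = 0x942
s_4 = Round(s_3, k_3) = 0x162
s_5 = Round(s_4, k_4) = 0xC8F
s_6 = Round(s_5, k_5) = 0x2D6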